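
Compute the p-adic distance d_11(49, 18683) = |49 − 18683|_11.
d_11(49, 18683) = 1/1331

Step 1 — x − y = 49 − 18683 = -18634. Step 2 — v_11(-18634) = 3 (factor: -18634 = −(11^3 · 14); the sign does not affect v_p). Step 3 — |x − y|_11 = 11^{-3} = 1/1331.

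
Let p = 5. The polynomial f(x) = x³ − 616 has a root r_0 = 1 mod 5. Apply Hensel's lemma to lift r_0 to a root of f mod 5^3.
r_2 = 56 (mod 125)

Hensel: r_{i+1} = r_i − f(r_i)/f′(r_i) mod 5^{i+2}, where f′(x) = 3x². Iterate:
  r_0 = 1 (mod 5)
  r_1 = 6 (mod 25)
  r_2 = 56 (mod 125)
Final: r = 56 with f(r) ≡ 0 mod 5^3.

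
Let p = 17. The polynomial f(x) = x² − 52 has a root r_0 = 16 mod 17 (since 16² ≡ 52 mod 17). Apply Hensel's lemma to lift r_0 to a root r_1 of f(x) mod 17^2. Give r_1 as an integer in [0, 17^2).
r_1 = 118 (mod 289)

Hensel's recurrence: r_{i+1} = r_i − f(r_i)·(f′(r_i))^{-1} mod 17^{i+2}, with f′(x) = 2x. Iterate:
  r_0 = 16 (mod 17)
  r_1 = 118 (mod 289)
Final: r_1 = 118, and one checks f(r_1) ≡ 0 mod 17^2.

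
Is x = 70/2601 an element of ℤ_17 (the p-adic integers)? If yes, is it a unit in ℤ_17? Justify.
x ∉ ℤ_17 (v_17(x) = -2 < 0)

ℤ_17 = {x ∈ ℚ_17 : v_17(x) ≥ 0} and ℤ_17^× = {x ∈ ℤ_17 : v_17(x) = 0}. Here v_17(70/2601) = v_17(num) − v_17(den) = -2; compare against these criteria.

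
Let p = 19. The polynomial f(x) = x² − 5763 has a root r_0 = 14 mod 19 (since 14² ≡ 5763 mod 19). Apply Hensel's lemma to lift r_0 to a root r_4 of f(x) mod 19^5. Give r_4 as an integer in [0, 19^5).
r_4 = 369013 (mod 2476099)

Hensel's recurrence: r_{i+1} = r_i − f(r_i)·(f′(r_i))^{-1} mod 19^{i+2}, with f′(x) = 2x. Iterate:
  r_0 = 14 (mod 19)
  r_1 = 71 (mod 361)
  r_2 = 5486 (mod 6859)
  r_3 = 108371 (mod 130321)
  r_4 = 369013 (mod 2476099)
Final: r_4 = 369013, and one checks f(r_4) ≡ 0 mod 19^5.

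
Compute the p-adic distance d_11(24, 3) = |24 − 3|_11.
d_11(24, 3) = 1

Step 1 — x − y = 24 − 3 = 21. Step 2 — v_11(21) = 0 (factor: 21 = (11^0 · 21); the sign does not affect v_p). Step 3 — |x − y|_11 = 11^{0} = 1.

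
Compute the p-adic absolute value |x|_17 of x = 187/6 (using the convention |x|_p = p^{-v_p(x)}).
|187/6|_17 = 1/17

Step 1 — compute v_17(x) by factoring powers of 17 out of the numerator and denominator: v_17(187/6) = 1. Step 2 — apply |x|_p = p^{-v_p(x)} = 17^{-1} = 1/17.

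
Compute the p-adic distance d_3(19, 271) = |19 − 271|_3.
d_3(19, 271) = 1/9

Step 1 — x − y = 19 − 271 = -252. Step 2 — v_3(-252) = 2 (factor: -252 = −(3^2 · 28); the sign does not affect v_p). Step 3 — |x − y|_3 = 3^{-2} = 1/9.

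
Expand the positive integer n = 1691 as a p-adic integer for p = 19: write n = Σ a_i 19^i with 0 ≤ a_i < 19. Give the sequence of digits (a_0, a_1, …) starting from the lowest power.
(a_0, a_1, …) = (0, 13, 4)

Repeated division by 19 gives the digits low-to-high: 1691 = 13·19^1 + 4·19^2. Digit sequence: (0, 13, 4).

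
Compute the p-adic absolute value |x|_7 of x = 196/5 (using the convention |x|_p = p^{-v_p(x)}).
|196/5|_7 = 1/49

Step 1 — compute v_7(x) by factoring powers of 7 out of the numerator and denominator: v_7(196/5) = 2. Step 2 — apply |x|_p = p^{-v_p(x)} = 7^{-2} = 1/49.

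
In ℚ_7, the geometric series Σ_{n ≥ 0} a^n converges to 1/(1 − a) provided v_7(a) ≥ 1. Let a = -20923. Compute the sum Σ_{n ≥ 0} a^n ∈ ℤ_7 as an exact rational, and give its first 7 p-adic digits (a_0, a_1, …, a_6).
Σ a^n = 1/(1 − a) = 1/20924;  first 7 digits = (1, 0, 0, 2, 5, 5, 3)

v_7(a) = 3 ≥ 1, so the series converges in ℤ_7 to 1/(1 − a) = 1/(1 − (-20923)) = 1/20924. Expand this rational in ℤ_7: compute digits iteratively via d_i = x_i mod 7, x_{i+1} = (x_i − d_i)/7. The first 7 digits are (1, 0, 0, 2, 5, 5, 3).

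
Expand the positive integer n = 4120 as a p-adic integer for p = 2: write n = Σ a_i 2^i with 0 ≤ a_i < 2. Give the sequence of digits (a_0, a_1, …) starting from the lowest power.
(a_0, a_1, …) = (0, 0, 0, 1, 1, 0, 0, 0, 0, 0, 0, 0, 1)

Repeated division by 2 gives the digits low-to-high: 4120 = 1·2^3 + 1·2^4 + 1·2^12. Digit sequence: (0, 0, 0, 1, 1, 0, 0, 0, 0, 0, 0, 0, 1).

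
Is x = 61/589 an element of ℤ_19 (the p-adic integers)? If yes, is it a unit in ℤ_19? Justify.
x ∉ ℤ_19 (v_19(x) = -1 < 0)

ℤ_19 = {x ∈ ℚ_19 : v_19(x) ≥ 0} and ℤ_19^× = {x ∈ ℤ_19 : v_19(x) = 0}. Here v_19(61/589) = v_19(num) − v_19(den) = -1; compare against these criteria.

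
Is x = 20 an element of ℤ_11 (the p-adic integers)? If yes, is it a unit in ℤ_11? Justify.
x ∈ ℤ_11^× (unit); v_11(x) = 0

ℤ_11 = {x ∈ ℚ_11 : v_11(x) ≥ 0} and ℤ_11^× = {x ∈ ℤ_11 : v_11(x) = 0}. Here v_11(20) = v_11(num) − v_11(den) = 0; compare against these criteria.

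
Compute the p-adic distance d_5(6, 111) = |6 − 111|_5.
d_5(6, 111) = 1/5

Step 1 — x − y = 6 − 111 = -105. Step 2 — v_5(-105) = 1 (factor: -105 = −(5^1 · 21); the sign does not affect v_p). Step 3 — |x − y|_5 = 5^{-1} = 1/5.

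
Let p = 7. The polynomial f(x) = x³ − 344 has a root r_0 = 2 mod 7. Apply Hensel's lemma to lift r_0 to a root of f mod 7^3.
r_2 = 324 (mod 343)

Hensel: r_{i+1} = r_i − f(r_i)/f′(r_i) mod 7^{i+2}, where f′(x) = 3x². Iterate:
  r_0 = 2 (mod 7)
  r_1 = 30 (mod 49)
  r_2 = 324 (mod 343)
Final: r = 324 with f(r) ≡ 0 mod 7^3.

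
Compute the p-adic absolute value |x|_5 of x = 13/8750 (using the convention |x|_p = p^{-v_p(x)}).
|13/8750|_5 = 625

Step 1 — compute v_5(x) by factoring powers of 5 out of the numerator and denominator: v_5(13/8750) = -4. Step 2 — apply |x|_p = p^{-v_p(x)} = 5^{4} = 625.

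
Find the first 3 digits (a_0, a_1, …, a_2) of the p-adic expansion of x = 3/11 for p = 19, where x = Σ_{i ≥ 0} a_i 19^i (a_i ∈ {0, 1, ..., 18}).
(a_0, …, a_2) = (2, 12, 8)

v_19(3/11) = 0 (numerator and denominator both coprime to 19), so x ∈ ℤ_19^×. Compute digits iteratively via a_i = x_i mod 19, x_{i+1} = (x_i − a_i)/19, with x_0 = x:
  x_0 = 3/11;  a_0 = 2;  x_1 = (x_0 − 2)/19 = -1/11
  x_1 = -1/11;  a_1 = 12;  x_2 = (x_1 − 12)/19 = -7/11
  x_2 = -7/11;  a_2 = 8;  x_3 = (x_2 − 8)/19 = -5/11
Digits: (2, 12, 8).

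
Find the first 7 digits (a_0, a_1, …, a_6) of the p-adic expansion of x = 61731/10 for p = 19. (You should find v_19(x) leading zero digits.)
(a_0, …, a_6) = (0, 0, 0, 18, 1, 17, 1)

v_19(61731/10) = 3, so a_0 = ... = a_2 = 0. Factor out: x = 19^3 · u with u = 9/10 a unit in ℤ_19. Expand u iteratively via a_{v+i} = u_i mod 19, u_{i+1} = (u_i − a_{v+i})/19:
  u_0 = 9/10;  a_3 = 18;  u_1 = (u_0 − 18)/19 = -9/10
  u_1 = -9/10;  a_4 = 1;  u_2 = (u_1 − 1)/19 = -1/10
  u_2 = -1/10;  a_5 = 17;  u_3 = (u_2 − 17)/19 = -9/10
  u_3 = -9/10;  a_6 = 1;  u_4 = (u_3 − 1)/19 = -1/10
Digits: (0, 0, 0, 18, 1, 17, 1).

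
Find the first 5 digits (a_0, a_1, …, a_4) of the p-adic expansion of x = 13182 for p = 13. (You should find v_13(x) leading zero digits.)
(a_0, …, a_4) = (0, 0, 0, 6, 0)

v_13(13182) = 3, so a_0 = ... = a_2 = 0. Factor out: x = 13^3 · u with u = 6 a unit in ℤ_13. Expand u iteratively via a_{v+i} = u_i mod 13, u_{i+1} = (u_i − a_{v+i})/13:
  u_0 = 6;  a_3 = 6;  u_1 = (u_0 − 6)/13 = 0
  u_1 = 0;  a_4 = 0;  u_2 = (u_1 − 0)/13 = 0
Digits: (0, 0, 0, 6, 0).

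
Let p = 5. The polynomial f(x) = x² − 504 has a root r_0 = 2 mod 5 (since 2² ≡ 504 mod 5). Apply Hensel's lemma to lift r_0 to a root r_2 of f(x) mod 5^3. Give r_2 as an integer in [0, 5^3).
r_2 = 2 (mod 125)

Hensel's recurrence: r_{i+1} = r_i − f(r_i)·(f′(r_i))^{-1} mod 5^{i+2}, with f′(x) = 2x. Iterate:
  r_0 = 2 (mod 5)
  r_1 = 2 (mod 25)
  r_2 = 2 (mod 125)
Final: r_2 = 2, and one checks f(r_2) ≡ 0 mod 5^3.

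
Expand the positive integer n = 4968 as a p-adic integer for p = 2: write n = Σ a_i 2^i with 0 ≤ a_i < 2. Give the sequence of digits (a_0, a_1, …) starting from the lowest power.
(a_0, a_1, …) = (0, 0, 0, 1, 0, 1, 1, 0, 1, 1, 0, 0, 1)

Repeated division by 2 gives the digits low-to-high: 4968 = 1·2^3 + 1·2^5 + 1·2^6 + 1·2^8 + 1·2^9 + 1·2^12. Digit sequence: (0, 0, 0, 1, 0, 1, 1, 0, 1, 1, 0, 0, 1).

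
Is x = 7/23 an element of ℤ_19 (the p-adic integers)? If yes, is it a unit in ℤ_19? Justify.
x ∈ ℤ_19^× (unit); v_19(x) = 0

ℤ_19 = {x ∈ ℚ_19 : v_19(x) ≥ 0} and ℤ_19^× = {x ∈ ℤ_19 : v_19(x) = 0}. Here v_19(7/23) = v_19(num) − v_19(den) = 0; compare against these criteria.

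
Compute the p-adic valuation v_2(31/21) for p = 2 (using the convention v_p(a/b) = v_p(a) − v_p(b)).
v_2(31/21) = 0

Factor powers of 2 from the numerator and denominator of the reduced fraction: 31 = 2^0 · 31 and 21 = 2^0 · 21. Apply v_p(a/b) = v_p(a) − v_p(b): v_2(31/21) = 0 − 0 = 0.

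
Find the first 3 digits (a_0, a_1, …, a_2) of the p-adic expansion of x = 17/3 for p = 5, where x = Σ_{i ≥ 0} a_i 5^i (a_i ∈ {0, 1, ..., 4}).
(a_0, …, a_2) = (4, 2, 3)

v_5(17/3) = 0 (numerator and denominator both coprime to 5), so x ∈ ℤ_5^×. Compute digits iteratively via a_i = x_i mod 5, x_{i+1} = (x_i − a_i)/5, with x_0 = x:
  x_0 = 17/3;  a_0 = 4;  x_1 = (x_0 − 4)/5 = 1/3
  x_1 = 1/3;  a_1 = 2;  x_2 = (x_1 − 2)/5 = -1/3
  x_2 = -1/3;  a_2 = 3;  x_3 = (x_2 − 3)/5 = -2/3
Digits: (4, 2, 3).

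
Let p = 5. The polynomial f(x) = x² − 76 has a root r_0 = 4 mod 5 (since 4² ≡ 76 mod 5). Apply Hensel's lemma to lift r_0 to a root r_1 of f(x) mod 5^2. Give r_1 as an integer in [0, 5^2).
r_1 = 24 (mod 25)

Hensel's recurrence: r_{i+1} = r_i − f(r_i)·(f′(r_i))^{-1} mod 5^{i+2}, with f′(x) = 2x. Iterate:
  r_0 = 4 (mod 5)
  r_1 = 24 (mod 25)
Final: r_1 = 24, and one checks f(r_1) ≡ 0 mod 5^2.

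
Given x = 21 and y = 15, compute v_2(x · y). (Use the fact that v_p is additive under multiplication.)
v_2(315) = 0

v_p(x) = 0 (factor: 21 = 2^0 · 21); v_p(y) = 0 (factor: 15 = 2^0 · 15). Additivity: v_p(xy) = v_p(x) + v_p(y) = 0 + 0 = 0. (Direct check: xy = 315 = 2^0 · (315).)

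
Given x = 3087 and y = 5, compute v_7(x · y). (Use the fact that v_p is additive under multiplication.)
v_7(15435) = 3

v_p(x) = 3 (factor: 3087 = 7^3 · 9); v_p(y) = 0 (factor: 5 = 7^0 · 5). Additivity: v_p(xy) = v_p(x) + v_p(y) = 3 + 0 = 3. (Direct check: xy = 15435 = 7^3 · (45).)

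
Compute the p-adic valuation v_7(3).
v_7(3) = 0

v_7(n) is the largest exponent k such that 7^k divides n. Factor out: 3 = 7^0 · 3. (Sign doesn't affect v_p.) So v_7(3) = 0.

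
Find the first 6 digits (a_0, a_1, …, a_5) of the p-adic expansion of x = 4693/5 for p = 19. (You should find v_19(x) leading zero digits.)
(a_0, …, a_5) = (0, 0, 14, 7, 11, 7)

v_19(4693/5) = 2, so a_0 = ... = a_1 = 0. Factor out: x = 19^2 · u with u = 13/5 a unit in ℤ_19. Expand u iteratively via a_{v+i} = u_i mod 19, u_{i+1} = (u_i − a_{v+i})/19:
  u_0 = 13/5;  a_2 = 14;  u_1 = (u_0 − 14)/19 = -3/5
  u_1 = -3/5;  a_3 = 7;  u_2 = (u_1 − 7)/19 = -2/5
  u_2 = -2/5;  a_4 = 11;  u_3 = (u_2 − 11)/19 = -3/5
  u_3 = -3/5;  a_5 = 7;  u_4 = (u_3 − 7)/19 = -2/5
Digits: (0, 0, 14, 7, 11, 7).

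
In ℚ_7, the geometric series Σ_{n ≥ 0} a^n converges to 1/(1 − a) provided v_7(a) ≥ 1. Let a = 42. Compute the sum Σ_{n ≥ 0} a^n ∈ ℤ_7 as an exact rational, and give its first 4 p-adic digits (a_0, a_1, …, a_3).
Σ a^n = 1/(1 − a) = -1/41;  first 4 digits = (1, 6, 1, 4)

v_7(a) = 1 ≥ 1, so the series converges in ℤ_7 to 1/(1 − a) = 1/(1 − 42) = -1/41. Expand this rational in ℤ_7: compute digits iteratively via d_i = x_i mod 7, x_{i+1} = (x_i − d_i)/7. The first 4 digits are (1, 6, 1, 4).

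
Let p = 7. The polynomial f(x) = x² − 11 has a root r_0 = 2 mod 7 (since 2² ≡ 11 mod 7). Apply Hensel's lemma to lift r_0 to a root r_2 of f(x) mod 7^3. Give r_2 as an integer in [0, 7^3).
r_2 = 212 (mod 343)

Hensel's recurrence: r_{i+1} = r_i − f(r_i)·(f′(r_i))^{-1} mod 7^{i+2}, with f′(x) = 2x. Iterate:
  r_0 = 2 (mod 7)
  r_1 = 16 (mod 49)
  r_2 = 212 (mod 343)
Final: r_2 = 212, and one checks f(r_2) ≡ 0 mod 7^3.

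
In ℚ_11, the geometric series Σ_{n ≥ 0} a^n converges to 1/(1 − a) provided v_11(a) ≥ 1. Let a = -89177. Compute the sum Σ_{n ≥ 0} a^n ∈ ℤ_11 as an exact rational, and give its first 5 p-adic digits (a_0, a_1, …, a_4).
Σ a^n = 1/(1 − a) = 1/89178;  first 5 digits = (1, 0, 0, 10, 4)

v_11(a) = 3 ≥ 1, so the series converges in ℤ_11 to 1/(1 − a) = 1/(1 − (-89177)) = 1/89178. Expand this rational in ℤ_11: compute digits iteratively via d_i = x_i mod 11, x_{i+1} = (x_i − d_i)/11. The first 5 digits are (1, 0, 0, 10, 4).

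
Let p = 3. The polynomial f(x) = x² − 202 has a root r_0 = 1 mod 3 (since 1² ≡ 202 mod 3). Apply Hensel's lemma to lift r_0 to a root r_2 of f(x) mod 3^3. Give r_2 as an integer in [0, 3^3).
r_2 = 16 (mod 27)

Hensel's recurrence: r_{i+1} = r_i − f(r_i)·(f′(r_i))^{-1} mod 3^{i+2}, with f′(x) = 2x. Iterate:
  r_0 = 1 (mod 3)
  r_1 = 7 (mod 9)
  r_2 = 16 (mod 27)
Final: r_2 = 16, and one checks f(r_2) ≡ 0 mod 3^3.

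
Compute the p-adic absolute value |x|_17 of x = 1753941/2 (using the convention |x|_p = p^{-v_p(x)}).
|1753941/2|_17 = 1/83521

Step 1 — compute v_17(x) by factoring powers of 17 out of the numerator and denominator: v_17(1753941/2) = 4. Step 2 — apply |x|_p = p^{-v_p(x)} = 17^{-4} = 1/83521.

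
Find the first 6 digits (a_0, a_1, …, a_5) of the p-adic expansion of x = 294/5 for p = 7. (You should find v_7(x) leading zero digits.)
(a_0, …, a_5) = (0, 0, 4, 1, 4, 5)

v_7(294/5) = 2, so a_0 = ... = a_1 = 0. Factor out: x = 7^2 · u with u = 6/5 a unit in ℤ_7. Expand u iteratively via a_{v+i} = u_i mod 7, u_{i+1} = (u_i − a_{v+i})/7:
  u_0 = 6/5;  a_2 = 4;  u_1 = (u_0 − 4)/7 = -2/5
  u_1 = -2/5;  a_3 = 1;  u_2 = (u_1 − 1)/7 = -1/5
  u_2 = -1/5;  a_4 = 4;  u_3 = (u_2 − 4)/7 = -3/5
  u_3 = -3/5;  a_5 = 5;  u_4 = (u_3 − 5)/7 = -4/5
Digits: (0, 0, 4, 1, 4, 5).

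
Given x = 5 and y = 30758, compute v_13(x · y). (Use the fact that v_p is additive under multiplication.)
v_13(153790) = 3

v_p(x) = 0 (factor: 5 = 13^0 · 5); v_p(y) = 3 (factor: 30758 = 13^3 · 14). Additivity: v_p(xy) = v_p(x) + v_p(y) = 0 + 3 = 3. (Direct check: xy = 153790 = 13^3 · (70).)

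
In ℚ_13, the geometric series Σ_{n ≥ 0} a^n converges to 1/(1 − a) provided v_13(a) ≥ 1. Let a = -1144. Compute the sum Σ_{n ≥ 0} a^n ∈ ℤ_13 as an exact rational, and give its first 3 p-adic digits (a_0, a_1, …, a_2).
Σ a^n = 1/(1 − a) = 1/1145;  first 3 digits = (1, 3, 2)

v_13(a) = 1 ≥ 1, so the series converges in ℤ_13 to 1/(1 − a) = 1/(1 − (-1144)) = 1/1145. Expand this rational in ℤ_13: compute digits iteratively via d_i = x_i mod 13, x_{i+1} = (x_i − d_i)/13. The first 3 digits are (1, 3, 2).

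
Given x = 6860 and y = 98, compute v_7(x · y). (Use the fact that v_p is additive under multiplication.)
v_7(672280) = 5

v_p(x) = 3 (factor: 6860 = 7^3 · 20); v_p(y) = 2 (factor: 98 = 7^2 · 2). Additivity: v_p(xy) = v_p(x) + v_p(y) = 3 + 2 = 5. (Direct check: xy = 672280 = 7^5 · (40).)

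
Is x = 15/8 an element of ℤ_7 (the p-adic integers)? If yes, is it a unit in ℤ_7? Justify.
x ∈ ℤ_7^× (unit); v_7(x) = 0

ℤ_7 = {x ∈ ℚ_7 : v_7(x) ≥ 0} and ℤ_7^× = {x ∈ ℤ_7 : v_7(x) = 0}. Here v_7(15/8) = v_7(num) − v_7(den) = 0; compare against these criteria.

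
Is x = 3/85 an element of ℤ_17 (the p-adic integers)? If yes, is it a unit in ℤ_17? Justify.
x ∉ ℤ_17 (v_17(x) = -1 < 0)

ℤ_17 = {x ∈ ℚ_17 : v_17(x) ≥ 0} and ℤ_17^× = {x ∈ ℤ_17 : v_17(x) = 0}. Here v_17(3/85) = v_17(num) − v_17(den) = -1; compare against these criteria.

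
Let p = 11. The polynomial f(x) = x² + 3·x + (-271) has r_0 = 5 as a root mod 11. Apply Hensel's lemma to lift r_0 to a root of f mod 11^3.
r_2 = 302 (mod 1331)

Hensel: r_{i+1} = r_i − f(r_i)·(f′(r_i))^{-1} mod 11^{i+2}, f′(x) = 2x + 3. Iterate:
  r_0 = 5 (mod 11)
  r_1 = 60 (mod 121)
  r_2 = 302 (mod 1331)
Final: r = 302 satisfies f(r) ≡ 0 mod 11^3.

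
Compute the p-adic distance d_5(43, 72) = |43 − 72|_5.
d_5(43, 72) = 1

Step 1 — x − y = 43 − 72 = -29. Step 2 — v_5(-29) = 0 (factor: -29 = −(5^0 · 29); the sign does not affect v_p). Step 3 — |x − y|_5 = 5^{0} = 1.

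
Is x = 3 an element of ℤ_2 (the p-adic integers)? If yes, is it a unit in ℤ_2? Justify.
x ∈ ℤ_2^× (unit); v_2(x) = 0

ℤ_2 = {x ∈ ℚ_2 : v_2(x) ≥ 0} and ℤ_2^× = {x ∈ ℤ_2 : v_2(x) = 0}. Here v_2(3) = v_2(num) − v_2(den) = 0; compare against these criteria.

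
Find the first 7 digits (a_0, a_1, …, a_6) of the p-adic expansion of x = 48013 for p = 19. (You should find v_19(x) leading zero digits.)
(a_0, …, a_6) = (0, 0, 0, 7, 0, 0, 0)

v_19(48013) = 3, so a_0 = ... = a_2 = 0. Factor out: x = 19^3 · u with u = 7 a unit in ℤ_19. Expand u iteratively via a_{v+i} = u_i mod 19, u_{i+1} = (u_i − a_{v+i})/19:
  u_0 = 7;  a_3 = 7;  u_1 = (u_0 − 7)/19 = 0
  u_1 = 0;  a_4 = 0;  u_2 = (u_1 − 0)/19 = 0
  u_2 = 0;  a_5 = 0;  u_3 = (u_2 − 0)/19 = 0
  u_3 = 0;  a_6 = 0;  u_4 = (u_3 − 0)/19 = 0
Digits: (0, 0, 0, 7, 0, 0, 0).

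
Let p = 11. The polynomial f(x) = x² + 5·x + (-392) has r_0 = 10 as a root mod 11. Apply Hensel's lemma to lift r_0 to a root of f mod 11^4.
r_3 = 7633 (mod 14641)

Hensel: r_{i+1} = r_i − f(r_i)·(f′(r_i))^{-1} mod 11^{i+2}, f′(x) = 2x + 5. Iterate:
  r_0 = 10 (mod 11)
  r_1 = 10 (mod 121)
  r_2 = 978 (mod 1331)
  r_3 = 7633 (mod 14641)
Final: r = 7633 satisfies f(r) ≡ 0 mod 11^4.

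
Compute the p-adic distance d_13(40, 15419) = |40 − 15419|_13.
d_13(40, 15419) = 1/2197

Step 1 — x − y = 40 − 15419 = -15379. Step 2 — v_13(-15379) = 3 (factor: -15379 = −(13^3 · 7); the sign does not affect v_p). Step 3 — |x − y|_13 = 13^{-3} = 1/2197.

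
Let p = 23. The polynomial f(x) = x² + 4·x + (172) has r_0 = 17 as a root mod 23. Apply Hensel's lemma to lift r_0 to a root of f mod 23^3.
r_2 = 1604 (mod 12167)

Hensel: r_{i+1} = r_i − f(r_i)·(f′(r_i))^{-1} mod 23^{i+2}, f′(x) = 2x + 4. Iterate:
  r_0 = 17 (mod 23)
  r_1 = 17 (mod 529)
  r_2 = 1604 (mod 12167)
Final: r = 1604 satisfies f(r) ≡ 0 mod 23^3.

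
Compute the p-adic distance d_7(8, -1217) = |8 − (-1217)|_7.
d_7(8, -1217) = 1/49

Step 1 — x − y = 8 − (-1217) = 1225. Step 2 — v_7(1225) = 2 (factor: 1225 = (7^2 · 25); the sign does not affect v_p). Step 3 — |x − y|_7 = 7^{-2} = 1/49.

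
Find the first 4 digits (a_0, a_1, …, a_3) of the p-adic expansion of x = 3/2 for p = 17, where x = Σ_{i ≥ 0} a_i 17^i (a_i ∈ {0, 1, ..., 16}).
(a_0, …, a_3) = (10, 8, 8, 8)

v_17(3/2) = 0 (numerator and denominator both coprime to 17), so x ∈ ℤ_17^×. Compute digits iteratively via a_i = x_i mod 17, x_{i+1} = (x_i − a_i)/17, with x_0 = x:
  x_0 = 3/2;  a_0 = 10;  x_1 = (x_0 − 10)/17 = -1/2
  x_1 = -1/2;  a_1 = 8;  x_2 = (x_1 − 8)/17 = -1/2
  x_2 = -1/2;  a_2 = 8;  x_3 = (x_2 − 8)/17 = -1/2
  x_3 = -1/2;  a_3 = 8;  x_4 = (x_3 − 8)/17 = -1/2
Digits: (10, 8, 8, 8).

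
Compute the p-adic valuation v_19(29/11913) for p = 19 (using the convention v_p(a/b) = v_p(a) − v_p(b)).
v_19(29/11913) = -2

Factor powers of 19 from the numerator and denominator of the reduced fraction: 29 = 19^0 · 29 and 11913 = 19^2 · 33. Apply v_p(a/b) = v_p(a) − v_p(b): v_19(29/11913) = 0 − 2 = -2.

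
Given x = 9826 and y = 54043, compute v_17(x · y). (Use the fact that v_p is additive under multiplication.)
v_17(531026518) = 6

v_p(x) = 3 (factor: 9826 = 17^3 · 2); v_p(y) = 3 (factor: 54043 = 17^3 · 11). Additivity: v_p(xy) = v_p(x) + v_p(y) = 3 + 3 = 6. (Direct check: xy = 531026518 = 17^6 · (22).)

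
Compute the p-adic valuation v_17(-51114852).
v_17(-51114852) = 5

v_17(n) is the largest exponent k such that 17^k divides n. Factor out: -51114852 = -17^5 · 36. (Sign doesn't affect v_p.) So v_17(-51114852) = 5.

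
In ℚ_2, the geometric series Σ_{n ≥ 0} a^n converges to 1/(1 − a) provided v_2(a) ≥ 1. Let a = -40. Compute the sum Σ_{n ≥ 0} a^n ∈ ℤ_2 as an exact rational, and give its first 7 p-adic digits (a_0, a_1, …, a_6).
Σ a^n = 1/(1 − a) = 1/41;  first 7 digits = (1, 0, 0, 1, 1, 0, 0)

v_2(a) = 3 ≥ 1, so the series converges in ℤ_2 to 1/(1 − a) = 1/(1 − (-40)) = 1/41. Expand this rational in ℤ_2: compute digits iteratively via d_i = x_i mod 2, x_{i+1} = (x_i − d_i)/2. The first 7 digits are (1, 0, 0, 1, 1, 0, 0).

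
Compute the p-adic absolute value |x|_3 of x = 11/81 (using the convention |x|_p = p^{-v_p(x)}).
|11/81|_3 = 81

Step 1 — compute v_3(x) by factoring powers of 3 out of the numerator and denominator: v_3(11/81) = -4. Step 2 — apply |x|_p = p^{-v_p(x)} = 3^{4} = 81.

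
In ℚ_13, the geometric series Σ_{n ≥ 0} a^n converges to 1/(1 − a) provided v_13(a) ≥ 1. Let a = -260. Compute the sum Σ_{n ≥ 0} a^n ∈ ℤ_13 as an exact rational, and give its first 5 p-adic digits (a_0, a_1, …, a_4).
Σ a^n = 1/(1 − a) = 1/261;  first 5 digits = (1, 6, 8, 12, 6)

v_13(a) = 1 ≥ 1, so the series converges in ℤ_13 to 1/(1 − a) = 1/(1 − (-260)) = 1/261. Expand this rational in ℤ_13: compute digits iteratively via d_i = x_i mod 13, x_{i+1} = (x_i − d_i)/13. The first 5 digits are (1, 6, 8, 12, 6).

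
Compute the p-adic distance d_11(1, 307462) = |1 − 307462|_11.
d_11(1, 307462) = 1/14641

Step 1 — x − y = 1 − 307462 = -307461. Step 2 — v_11(-307461) = 4 (factor: -307461 = −(11^4 · 21); the sign does not affect v_p). Step 3 — |x − y|_11 = 11^{-4} = 1/14641.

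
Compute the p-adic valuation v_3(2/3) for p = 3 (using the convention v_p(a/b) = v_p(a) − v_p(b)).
v_3(2/3) = -1

Factor powers of 3 from the numerator and denominator of the reduced fraction: 2 = 3^0 · 2 and 3 = 3^1 · 1. Apply v_p(a/b) = v_p(a) − v_p(b): v_3(2/3) = 0 − 1 = -1.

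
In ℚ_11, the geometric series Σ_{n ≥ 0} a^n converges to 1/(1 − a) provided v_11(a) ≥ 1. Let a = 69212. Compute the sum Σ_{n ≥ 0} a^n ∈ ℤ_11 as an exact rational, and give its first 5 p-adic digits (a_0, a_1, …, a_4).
Σ a^n = 1/(1 − a) = -1/69211;  first 5 digits = (1, 0, 0, 8, 4)

v_11(a) = 3 ≥ 1, so the series converges in ℤ_11 to 1/(1 − a) = 1/(1 − 69212) = -1/69211. Expand this rational in ℤ_11: compute digits iteratively via d_i = x_i mod 11, x_{i+1} = (x_i − d_i)/11. The first 5 digits are (1, 0, 0, 8, 4).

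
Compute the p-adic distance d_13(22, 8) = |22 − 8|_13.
d_13(22, 8) = 1

Step 1 — x − y = 22 − 8 = 14. Step 2 — v_13(14) = 0 (factor: 14 = (13^0 · 14); the sign does not affect v_p). Step 3 — |x − y|_13 = 13^{0} = 1.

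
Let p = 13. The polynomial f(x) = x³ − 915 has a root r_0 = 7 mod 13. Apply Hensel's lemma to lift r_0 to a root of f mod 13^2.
r_1 = 150 (mod 169)

Hensel: r_{i+1} = r_i − f(r_i)/f′(r_i) mod 13^{i+2}, where f′(x) = 3x². Iterate:
  r_0 = 7 (mod 13)
  r_1 = 150 (mod 169)
Final: r = 150 with f(r) ≡ 0 mod 13^2.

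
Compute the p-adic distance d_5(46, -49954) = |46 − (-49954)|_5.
d_5(46, -49954) = 1/3125

Step 1 — x − y = 46 − (-49954) = 50000. Step 2 — v_5(50000) = 5 (factor: 50000 = (5^5 · 16); the sign does not affect v_p). Step 3 — |x − y|_5 = 5^{-5} = 1/3125.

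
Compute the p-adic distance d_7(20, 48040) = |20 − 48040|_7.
d_7(20, 48040) = 1/2401

Step 1 — x − y = 20 − 48040 = -48020. Step 2 — v_7(-48020) = 4 (factor: -48020 = −(7^4 · 20); the sign does not affect v_p). Step 3 — |x − y|_7 = 7^{-4} = 1/2401.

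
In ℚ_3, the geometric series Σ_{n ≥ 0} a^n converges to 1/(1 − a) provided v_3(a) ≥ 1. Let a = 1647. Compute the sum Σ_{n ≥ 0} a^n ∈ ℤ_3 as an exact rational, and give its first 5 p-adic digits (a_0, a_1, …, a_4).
Σ a^n = 1/(1 − a) = -1/1646;  first 5 digits = (1, 0, 0, 1, 2)

v_3(a) = 3 ≥ 1, so the series converges in ℤ_3 to 1/(1 − a) = 1/(1 − 1647) = -1/1646. Expand this rational in ℤ_3: compute digits iteratively via d_i = x_i mod 3, x_{i+1} = (x_i − d_i)/3. The first 5 digits are (1, 0, 0, 1, 2).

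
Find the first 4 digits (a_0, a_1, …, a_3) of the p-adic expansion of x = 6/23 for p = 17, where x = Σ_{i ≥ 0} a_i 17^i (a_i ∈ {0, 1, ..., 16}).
(a_0, …, a_3) = (1, 14, 11, 3)

v_17(6/23) = 0 (numerator and denominator both coprime to 17), so x ∈ ℤ_17^×. Compute digits iteratively via a_i = x_i mod 17, x_{i+1} = (x_i − a_i)/17, with x_0 = x:
  x_0 = 6/23;  a_0 = 1;  x_1 = (x_0 − 1)/17 = -1/23
  x_1 = -1/23;  a_1 = 14;  x_2 = (x_1 − 14)/17 = -19/23
  x_2 = -19/23;  a_2 = 11;  x_3 = (x_2 − 11)/17 = -16/23
  x_3 = -16/23;  a_3 = 3;  x_4 = (x_3 − 3)/17 = -5/23
Digits: (1, 14, 11, 3).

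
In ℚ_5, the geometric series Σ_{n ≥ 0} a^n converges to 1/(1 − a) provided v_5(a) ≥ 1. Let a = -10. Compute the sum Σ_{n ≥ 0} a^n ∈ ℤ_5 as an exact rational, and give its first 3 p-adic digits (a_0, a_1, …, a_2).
Σ a^n = 1/(1 − a) = 1/11;  first 3 digits = (1, 3, 3)

v_5(a) = 1 ≥ 1, so the series converges in ℤ_5 to 1/(1 − a) = 1/(1 − (-10)) = 1/11. Expand this rational in ℤ_5: compute digits iteratively via d_i = x_i mod 5, x_{i+1} = (x_i − d_i)/5. The first 3 digits are (1, 3, 3).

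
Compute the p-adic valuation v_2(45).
v_2(45) = 0

v_2(n) is the largest exponent k such that 2^k divides n. Factor out: 45 = 2^0 · 45. (Sign doesn't affect v_p.) So v_2(45) = 0.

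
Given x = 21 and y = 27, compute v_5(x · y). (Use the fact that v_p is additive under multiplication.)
v_5(567) = 0

v_p(x) = 0 (factor: 21 = 5^0 · 21); v_p(y) = 0 (factor: 27 = 5^0 · 27). Additivity: v_p(xy) = v_p(x) + v_p(y) = 0 + 0 = 0. (Direct check: xy = 567 = 5^0 · (567).)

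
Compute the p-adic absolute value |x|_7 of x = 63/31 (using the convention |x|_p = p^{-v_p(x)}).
|63/31|_7 = 1/7

Step 1 — compute v_7(x) by factoring powers of 7 out of the numerator and denominator: v_7(63/31) = 1. Step 2 — apply |x|_p = p^{-v_p(x)} = 7^{-1} = 1/7.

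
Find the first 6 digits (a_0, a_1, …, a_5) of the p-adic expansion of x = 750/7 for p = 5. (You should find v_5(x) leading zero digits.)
(a_0, …, a_5) = (0, 0, 0, 3, 1, 4)

v_5(750/7) = 3, so a_0 = ... = a_2 = 0. Factor out: x = 5^3 · u with u = 6/7 a unit in ℤ_5. Expand u iteratively via a_{v+i} = u_i mod 5, u_{i+1} = (u_i − a_{v+i})/5:
  u_0 = 6/7;  a_3 = 3;  u_1 = (u_0 − 3)/5 = -3/7
  u_1 = -3/7;  a_4 = 1;  u_2 = (u_1 − 1)/5 = -2/7
  u_2 = -2/7;  a_5 = 4;  u_3 = (u_2 − 4)/5 = -6/7
Digits: (0, 0, 0, 3, 1, 4).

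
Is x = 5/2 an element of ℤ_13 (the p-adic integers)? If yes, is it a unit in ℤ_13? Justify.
x ∈ ℤ_13^× (unit); v_13(x) = 0

ℤ_13 = {x ∈ ℚ_13 : v_13(x) ≥ 0} and ℤ_13^× = {x ∈ ℤ_13 : v_13(x) = 0}. Here v_13(5/2) = v_13(num) − v_13(den) = 0; compare against these criteria.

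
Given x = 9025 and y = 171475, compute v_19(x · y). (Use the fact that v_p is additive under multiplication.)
v_19(1547561875) = 5

v_p(x) = 2 (factor: 9025 = 19^2 · 25); v_p(y) = 3 (factor: 171475 = 19^3 · 25). Additivity: v_p(xy) = v_p(x) + v_p(y) = 2 + 3 = 5. (Direct check: xy = 1547561875 = 19^5 · (625).)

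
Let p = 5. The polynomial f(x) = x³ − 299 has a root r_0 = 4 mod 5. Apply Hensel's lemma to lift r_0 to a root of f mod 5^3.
r_2 = 99 (mod 125)

Hensel: r_{i+1} = r_i − f(r_i)/f′(r_i) mod 5^{i+2}, where f′(x) = 3x². Iterate:
  r_0 = 4 (mod 5)
  r_1 = 24 (mod 25)
  r_2 = 99 (mod 125)
Final: r = 99 with f(r) ≡ 0 mod 5^3.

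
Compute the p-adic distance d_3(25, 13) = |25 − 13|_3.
d_3(25, 13) = 1/3

Step 1 — x − y = 25 − 13 = 12. Step 2 — v_3(12) = 1 (factor: 12 = (3^1 · 4); the sign does not affect v_p). Step 3 — |x − y|_3 = 3^{-1} = 1/3.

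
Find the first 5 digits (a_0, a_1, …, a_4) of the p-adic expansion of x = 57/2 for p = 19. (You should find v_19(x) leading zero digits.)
(a_0, …, a_4) = (0, 11, 9, 9, 9)

v_19(57/2) = 1, so a_0 = ... = a_0 = 0. Factor out: x = 19^1 · u with u = 3/2 a unit in ℤ_19. Expand u iteratively via a_{v+i} = u_i mod 19, u_{i+1} = (u_i − a_{v+i})/19:
  u_0 = 3/2;  a_1 = 11;  u_1 = (u_0 − 11)/19 = -1/2
  u_1 = -1/2;  a_2 = 9;  u_2 = (u_1 − 9)/19 = -1/2
  u_2 = -1/2;  a_3 = 9;  u_3 = (u_2 − 9)/19 = -1/2
  u_3 = -1/2;  a_4 = 9;  u_4 = (u_3 − 9)/19 = -1/2
Digits: (0, 11, 9, 9, 9).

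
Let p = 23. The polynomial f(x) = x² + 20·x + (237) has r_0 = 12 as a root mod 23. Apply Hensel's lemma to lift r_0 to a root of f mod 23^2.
r_1 = 58 (mod 529)

Hensel: r_{i+1} = r_i − f(r_i)·(f′(r_i))^{-1} mod 23^{i+2}, f′(x) = 2x + 20. Iterate:
  r_0 = 12 (mod 23)
  r_1 = 58 (mod 529)
Final: r = 58 satisfies f(r) ≡ 0 mod 23^2.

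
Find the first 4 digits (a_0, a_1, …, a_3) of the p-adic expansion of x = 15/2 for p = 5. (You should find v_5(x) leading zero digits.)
(a_0, …, a_3) = (0, 4, 2, 2)

v_5(15/2) = 1, so a_0 = ... = a_0 = 0. Factor out: x = 5^1 · u with u = 3/2 a unit in ℤ_5. Expand u iteratively via a_{v+i} = u_i mod 5, u_{i+1} = (u_i − a_{v+i})/5:
  u_0 = 3/2;  a_1 = 4;  u_1 = (u_0 − 4)/5 = -1/2
  u_1 = -1/2;  a_2 = 2;  u_2 = (u_1 − 2)/5 = -1/2
  u_2 = -1/2;  a_3 = 2;  u_3 = (u_2 − 2)/5 = -1/2
Digits: (0, 4, 2, 2).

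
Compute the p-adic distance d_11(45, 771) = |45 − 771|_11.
d_11(45, 771) = 1/121

Step 1 — x − y = 45 − 771 = -726. Step 2 — v_11(-726) = 2 (factor: -726 = −(11^2 · 6); the sign does not affect v_p). Step 3 — |x − y|_11 = 11^{-2} = 1/121.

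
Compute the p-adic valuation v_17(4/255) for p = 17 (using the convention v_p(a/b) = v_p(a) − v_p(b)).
v_17(4/255) = -1

Factor powers of 17 from the numerator and denominator of the reduced fraction: 4 = 17^0 · 4 and 255 = 17^1 · 15. Apply v_p(a/b) = v_p(a) − v_p(b): v_17(4/255) = 0 − 1 = -1.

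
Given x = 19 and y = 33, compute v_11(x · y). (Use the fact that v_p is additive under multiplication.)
v_11(627) = 1

v_p(x) = 0 (factor: 19 = 11^0 · 19); v_p(y) = 1 (factor: 33 = 11^1 · 3). Additivity: v_p(xy) = v_p(x) + v_p(y) = 0 + 1 = 1. (Direct check: xy = 627 = 11^1 · (57).)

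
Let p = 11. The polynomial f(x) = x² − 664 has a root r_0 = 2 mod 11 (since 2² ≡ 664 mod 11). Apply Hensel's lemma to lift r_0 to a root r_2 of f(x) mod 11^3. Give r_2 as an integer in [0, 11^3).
r_2 = 1014 (mod 1331)

Hensel's recurrence: r_{i+1} = r_i − f(r_i)·(f′(r_i))^{-1} mod 11^{i+2}, with f′(x) = 2x. Iterate:
  r_0 = 2 (mod 11)
  r_1 = 46 (mod 121)
  r_2 = 1014 (mod 1331)
Final: r_2 = 1014, and one checks f(r_2) ≡ 0 mod 11^3.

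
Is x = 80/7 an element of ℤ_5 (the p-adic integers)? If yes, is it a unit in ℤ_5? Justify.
x ∈ ℤ_5 but not a unit; v_5(x) = 1 > 0

ℤ_5 = {x ∈ ℚ_5 : v_5(x) ≥ 0} and ℤ_5^× = {x ∈ ℤ_5 : v_5(x) = 0}. Here v_5(80/7) = v_5(num) − v_5(den) = 1; compare against these criteria.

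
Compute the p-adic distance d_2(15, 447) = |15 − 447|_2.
d_2(15, 447) = 1/16

Step 1 — x − y = 15 − 447 = -432. Step 2 — v_2(-432) = 4 (factor: -432 = −(2^4 · 27); the sign does not affect v_p). Step 3 — |x − y|_2 = 2^{-4} = 1/16.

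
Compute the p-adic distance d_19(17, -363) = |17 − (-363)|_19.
d_19(17, -363) = 1/19

Step 1 — x − y = 17 − (-363) = 380. Step 2 — v_19(380) = 1 (factor: 380 = (19^1 · 20); the sign does not affect v_p). Step 3 — |x − y|_19 = 19^{-1} = 1/19.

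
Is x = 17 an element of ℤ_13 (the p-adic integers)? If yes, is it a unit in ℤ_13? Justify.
x ∈ ℤ_13^× (unit); v_13(x) = 0

ℤ_13 = {x ∈ ℚ_13 : v_13(x) ≥ 0} and ℤ_13^× = {x ∈ ℤ_13 : v_13(x) = 0}. Here v_13(17) = v_13(num) − v_13(den) = 0; compare against these criteria.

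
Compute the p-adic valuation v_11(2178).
v_11(2178) = 2

v_11(n) is the largest exponent k such that 11^k divides n. Factor out: 2178 = 11^2 · 18. (Sign doesn't affect v_p.) So v_11(2178) = 2.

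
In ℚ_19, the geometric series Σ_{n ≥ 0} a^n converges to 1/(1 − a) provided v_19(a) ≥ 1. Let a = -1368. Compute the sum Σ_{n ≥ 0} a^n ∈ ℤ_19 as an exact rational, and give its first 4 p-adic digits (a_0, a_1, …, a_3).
Σ a^n = 1/(1 − a) = 1/1369;  first 4 digits = (1, 4, 12, 13)

v_19(a) = 1 ≥ 1, so the series converges in ℤ_19 to 1/(1 − a) = 1/(1 − (-1368)) = 1/1369. Expand this rational in ℤ_19: compute digits iteratively via d_i = x_i mod 19, x_{i+1} = (x_i − d_i)/19. The first 4 digits are (1, 4, 12, 13).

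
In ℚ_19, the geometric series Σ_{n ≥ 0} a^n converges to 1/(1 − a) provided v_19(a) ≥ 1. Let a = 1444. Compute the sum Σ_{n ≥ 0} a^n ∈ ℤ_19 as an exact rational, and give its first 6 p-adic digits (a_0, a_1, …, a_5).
Σ a^n = 1/(1 − a) = -1/1443;  first 6 digits = (1, 0, 4, 0, 16, 0)

v_19(a) = 2 ≥ 1, so the series converges in ℤ_19 to 1/(1 − a) = 1/(1 − 1444) = -1/1443. Expand this rational in ℤ_19: compute digits iteratively via d_i = x_i mod 19, x_{i+1} = (x_i − d_i)/19. The first 6 digits are (1, 0, 4, 0, 16, 0).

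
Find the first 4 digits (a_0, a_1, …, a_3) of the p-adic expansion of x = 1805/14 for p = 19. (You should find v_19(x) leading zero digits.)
(a_0, …, a_3) = (0, 0, 18, 14)

v_19(1805/14) = 2, so a_0 = ... = a_1 = 0. Factor out: x = 19^2 · u with u = 5/14 a unit in ℤ_19. Expand u iteratively via a_{v+i} = u_i mod 19, u_{i+1} = (u_i − a_{v+i})/19:
  u_0 = 5/14;  a_2 = 18;  u_1 = (u_0 − 18)/19 = -13/14
  u_1 = -13/14;  a_3 = 14;  u_2 = (u_1 − 14)/19 = -11/14
Digits: (0, 0, 18, 14).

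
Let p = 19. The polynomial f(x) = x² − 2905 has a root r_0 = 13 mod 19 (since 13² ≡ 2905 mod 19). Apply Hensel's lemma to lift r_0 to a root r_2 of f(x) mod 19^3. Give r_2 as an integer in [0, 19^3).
r_2 = 3395 (mod 6859)

Hensel's recurrence: r_{i+1} = r_i − f(r_i)·(f′(r_i))^{-1} mod 19^{i+2}, with f′(x) = 2x. Iterate:
  r_0 = 13 (mod 19)
  r_1 = 146 (mod 361)
  r_2 = 3395 (mod 6859)
Final: r_2 = 3395, and one checks f(r_2) ≡ 0 mod 19^3.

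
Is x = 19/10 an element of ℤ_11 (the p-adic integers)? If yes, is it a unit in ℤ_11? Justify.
x ∈ ℤ_11^× (unit); v_11(x) = 0

ℤ_11 = {x ∈ ℚ_11 : v_11(x) ≥ 0} and ℤ_11^× = {x ∈ ℤ_11 : v_11(x) = 0}. Here v_11(19/10) = v_11(num) − v_11(den) = 0; compare against these criteria.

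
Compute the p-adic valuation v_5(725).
v_5(725) = 2

v_5(n) is the largest exponent k such that 5^k divides n. Factor out: 725 = 5^2 · 29. (Sign doesn't affect v_p.) So v_5(725) = 2.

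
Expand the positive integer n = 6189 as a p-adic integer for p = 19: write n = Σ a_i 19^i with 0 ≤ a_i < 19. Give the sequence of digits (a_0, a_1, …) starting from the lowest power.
(a_0, a_1, …) = (14, 2, 17)

Repeated division by 19 gives the digits low-to-high: 6189 = 14 + 2·19^1 + 17·19^2. Digit sequence: (14, 2, 17).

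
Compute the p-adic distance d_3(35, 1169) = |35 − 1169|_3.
d_3(35, 1169) = 1/81

Step 1 — x − y = 35 − 1169 = -1134. Step 2 — v_3(-1134) = 4 (factor: -1134 = −(3^4 · 14); the sign does not affect v_p). Step 3 — |x − y|_3 = 3^{-4} = 1/81.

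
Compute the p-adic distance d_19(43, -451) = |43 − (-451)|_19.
d_19(43, -451) = 1/19

Step 1 — x − y = 43 − (-451) = 494. Step 2 — v_19(494) = 1 (factor: 494 = (19^1 · 26); the sign does not affect v_p). Step 3 — |x − y|_19 = 19^{-1} = 1/19.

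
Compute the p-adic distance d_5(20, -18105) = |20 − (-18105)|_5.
d_5(20, -18105) = 1/625

Step 1 — x − y = 20 − (-18105) = 18125. Step 2 — v_5(18125) = 4 (factor: 18125 = (5^4 · 29); the sign does not affect v_p). Step 3 — |x − y|_5 = 5^{-4} = 1/625.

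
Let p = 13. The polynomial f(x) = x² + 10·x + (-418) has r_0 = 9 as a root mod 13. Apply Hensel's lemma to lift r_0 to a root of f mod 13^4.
r_3 = 3259 (mod 28561)

Hensel: r_{i+1} = r_i − f(r_i)·(f′(r_i))^{-1} mod 13^{i+2}, f′(x) = 2x + 10. Iterate:
  r_0 = 9 (mod 13)
  r_1 = 48 (mod 169)
  r_2 = 1062 (mod 2197)
  r_3 = 3259 (mod 28561)
Final: r = 3259 satisfies f(r) ≡ 0 mod 13^4.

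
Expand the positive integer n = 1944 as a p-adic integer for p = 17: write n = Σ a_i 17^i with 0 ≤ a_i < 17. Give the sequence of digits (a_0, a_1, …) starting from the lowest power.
(a_0, a_1, …) = (6, 12, 6)

Repeated division by 17 gives the digits low-to-high: 1944 = 6 + 12·17^1 + 6·17^2. Digit sequence: (6, 12, 6).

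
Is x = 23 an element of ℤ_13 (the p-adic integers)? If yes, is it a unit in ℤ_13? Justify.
x ∈ ℤ_13^× (unit); v_13(x) = 0

ℤ_13 = {x ∈ ℚ_13 : v_13(x) ≥ 0} and ℤ_13^× = {x ∈ ℤ_13 : v_13(x) = 0}. Here v_13(23) = v_13(num) − v_13(den) = 0; compare against these criteria.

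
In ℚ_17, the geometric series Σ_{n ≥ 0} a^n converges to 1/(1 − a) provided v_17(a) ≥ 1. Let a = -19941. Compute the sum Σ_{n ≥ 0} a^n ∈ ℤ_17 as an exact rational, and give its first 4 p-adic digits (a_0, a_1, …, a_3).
Σ a^n = 1/(1 − a) = 1/19942;  first 4 digits = (1, 0, 16, 12)

v_17(a) = 2 ≥ 1, so the series converges in ℤ_17 to 1/(1 − a) = 1/(1 − (-19941)) = 1/19942. Expand this rational in ℤ_17: compute digits iteratively via d_i = x_i mod 17, x_{i+1} = (x_i − d_i)/17. The first 4 digits are (1, 0, 16, 12).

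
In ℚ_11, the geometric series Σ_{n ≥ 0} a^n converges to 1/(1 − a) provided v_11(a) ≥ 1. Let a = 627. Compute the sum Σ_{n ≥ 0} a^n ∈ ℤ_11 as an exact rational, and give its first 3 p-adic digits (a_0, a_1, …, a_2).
Σ a^n = 1/(1 − a) = -1/626;  first 3 digits = (1, 2, 9)

v_11(a) = 1 ≥ 1, so the series converges in ℤ_11 to 1/(1 − a) = 1/(1 − 627) = -1/626. Expand this rational in ℤ_11: compute digits iteratively via d_i = x_i mod 11, x_{i+1} = (x_i − d_i)/11. The first 3 digits are (1, 2, 9).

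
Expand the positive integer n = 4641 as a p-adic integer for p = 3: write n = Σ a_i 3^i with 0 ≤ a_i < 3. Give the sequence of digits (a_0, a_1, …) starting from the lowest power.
(a_0, a_1, …) = (0, 2, 2, 0, 0, 1, 0, 2)

Repeated division by 3 gives the digits low-to-high: 4641 = 2·3^1 + 2·3^2 + 1·3^5 + 2·3^7. Digit sequence: (0, 2, 2, 0, 0, 1, 0, 2).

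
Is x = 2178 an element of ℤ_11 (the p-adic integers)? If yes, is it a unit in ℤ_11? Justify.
x ∈ ℤ_11 but not a unit; v_11(x) = 2 > 0

ℤ_11 = {x ∈ ℚ_11 : v_11(x) ≥ 0} and ℤ_11^× = {x ∈ ℤ_11 : v_11(x) = 0}. Here v_11(2178) = v_11(num) − v_11(den) = 2; compare against these criteria.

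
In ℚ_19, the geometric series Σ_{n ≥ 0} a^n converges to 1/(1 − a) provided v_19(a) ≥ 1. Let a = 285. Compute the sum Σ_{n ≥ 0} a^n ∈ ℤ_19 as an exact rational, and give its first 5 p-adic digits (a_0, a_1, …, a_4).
Σ a^n = 1/(1 − a) = -1/284;  first 5 digits = (1, 15, 16, 4, 16)

v_19(a) = 1 ≥ 1, so the series converges in ℤ_19 to 1/(1 − a) = 1/(1 − 285) = -1/284. Expand this rational in ℤ_19: compute digits iteratively via d_i = x_i mod 19, x_{i+1} = (x_i − d_i)/19. The first 5 digits are (1, 15, 16, 4, 16).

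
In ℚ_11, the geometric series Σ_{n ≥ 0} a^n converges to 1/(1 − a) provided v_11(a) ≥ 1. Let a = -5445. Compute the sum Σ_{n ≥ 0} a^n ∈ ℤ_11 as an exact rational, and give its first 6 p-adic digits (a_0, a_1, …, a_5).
Σ a^n = 1/(1 − a) = 1/5446;  first 6 digits = (1, 0, 10, 6, 0, 8)

v_11(a) = 2 ≥ 1, so the series converges in ℤ_11 to 1/(1 − a) = 1/(1 − (-5445)) = 1/5446. Expand this rational in ℤ_11: compute digits iteratively via d_i = x_i mod 11, x_{i+1} = (x_i − d_i)/11. The first 6 digits are (1, 0, 10, 6, 0, 8).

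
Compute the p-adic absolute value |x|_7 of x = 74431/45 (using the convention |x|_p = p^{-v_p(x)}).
|74431/45|_7 = 1/2401

Step 1 — compute v_7(x) by factoring powers of 7 out of the numerator and denominator: v_7(74431/45) = 4. Step 2 — apply |x|_p = p^{-v_p(x)} = 7^{-4} = 1/2401.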